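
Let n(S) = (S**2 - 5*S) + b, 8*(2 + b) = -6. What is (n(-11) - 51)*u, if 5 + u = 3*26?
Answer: 35697/4 ≈ 8924.3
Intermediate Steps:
b = -11/4 (b = -2 + (1/8)*(-6) = -2 - 3/4 = -11/4 ≈ -2.7500)
n(S) = -11/4 + S**2 - 5*S (n(S) = (S**2 - 5*S) - 11/4 = -11/4 + S**2 - 5*S)
u = 73 (u = -5 + 3*26 = -5 + 78 = 73)
(n(-11) - 51)*u = ((-11/4 + (-11)**2 - 5*(-11)) - 51)*73 = ((-11/4 + 121 + 55) - 51)*73 = (693/4 - 51)*73 = (489/4)*73 = 35697/4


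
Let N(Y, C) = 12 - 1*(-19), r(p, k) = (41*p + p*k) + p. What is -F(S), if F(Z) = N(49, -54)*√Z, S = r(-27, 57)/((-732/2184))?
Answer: -279*√366366/61 ≈ -2768.4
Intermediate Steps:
r(p, k) = 42*p + k*p (r(p, k) = (41*p + k*p) + p = 42*p + k*p)
S = 486486/61 (S = (-27*(42 + 57))/((-732/2184)) = (-27*99)/((-732*1/2184)) = -2673/(-61/182) = -2673*(-182/61) = 486486/61 ≈ 7975.2)
N(Y, C) = 31 (N(Y, C) = 12 + 19 = 31)
F(Z) = 31*√Z
-F(S) = -31*√(486486/61) = -31*9*√366366/61 = -279*√366366/61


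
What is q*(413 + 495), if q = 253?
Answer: 229724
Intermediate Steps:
q*(413 + 495) = 253*(413 + 495) = 253*908 = 229724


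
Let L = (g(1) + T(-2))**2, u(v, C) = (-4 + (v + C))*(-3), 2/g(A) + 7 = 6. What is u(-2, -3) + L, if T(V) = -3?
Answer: 52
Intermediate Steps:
g(A) = -2 (g(A) = 2/(-7 + 6) = 2/(-1) = 2*(-1) = -2)
u(v, C) = 12 - 3*C - 3*v (u(v, C) = (-4 + (C + v))*(-3) = (-4 + C + v)*(-3) = 12 - 3*C - 3*v)
L = 25 (L = (-2 - 3)**2 = (-5)**2 = 25)
u(-2, -3) + L = (12 - 3*(-3) - 3*(-2)) + 25 = (12 + 9 + 6) + 25 = 27 + 25 = 52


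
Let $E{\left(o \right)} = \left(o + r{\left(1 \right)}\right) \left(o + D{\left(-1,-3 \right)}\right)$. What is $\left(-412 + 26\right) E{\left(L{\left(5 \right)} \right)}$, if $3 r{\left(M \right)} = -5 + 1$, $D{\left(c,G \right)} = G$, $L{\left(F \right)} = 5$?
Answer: $- \frac{8492}{3} \approx -2830.7$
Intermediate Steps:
$r{\left(M \right)} = - \frac{4}{3}$ ($r{\left(M \right)} = \frac{-5 + 1}{3} = \frac{1}{3} \left(-4\right) = - \frac{4}{3}$)
$E{\left(o \right)} = \left(-3 + o\right) \left(- \frac{4}{3} + o\right)$ ($E{\left(o \right)} = \left(o - \frac{4}{3}\right) \left(o - 3\right) = \left(- \frac{4}{3} + o\right) \left(-3 + o\right) = \left(-3 + o\right) \left(- \frac{4}{3} + o\right)$)
$\left(-412 + 26\right) E{\left(L{\left(5 \right)} \right)} = \left(-412 + 26\right) \left(4 + 5^{2} - \frac{65}{3}\right) = - 386 \left(4 + 25 - \frac{65}{3}\right) = \left(-386\right) \frac{22}{3} = - \frac{8492}{3}$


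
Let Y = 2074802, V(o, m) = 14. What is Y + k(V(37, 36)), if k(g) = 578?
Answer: 2075380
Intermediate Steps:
Y + k(V(37, 36)) = 2074802 + 578 = 2075380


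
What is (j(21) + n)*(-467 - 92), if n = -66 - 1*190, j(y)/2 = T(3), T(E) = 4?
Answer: 138632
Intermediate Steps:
j(y) = 8 (j(y) = 2*4 = 8)
n = -256 (n = -66 - 190 = -256)
(j(21) + n)*(-467 - 92) = (8 - 256)*(-467 - 92) = -248*(-559) = 138632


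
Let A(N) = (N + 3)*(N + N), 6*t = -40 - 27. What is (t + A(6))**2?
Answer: 337561/36 ≈ 9376.7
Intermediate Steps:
t = -67/6 (t = (-40 - 27)/6 = (1/6)*(-67) = -67/6 ≈ -11.167)
A(N) = 2*N*(3 + N) (A(N) = (3 + N)*(2*N) = 2*N*(3 + N))
(t + A(6))**2 = (-67/6 + 2*6*(3 + 6))**2 = (-67/6 + 2*6*9)**2 = (-67/6 + 108)**2 = (581/6)**2 = 337561/36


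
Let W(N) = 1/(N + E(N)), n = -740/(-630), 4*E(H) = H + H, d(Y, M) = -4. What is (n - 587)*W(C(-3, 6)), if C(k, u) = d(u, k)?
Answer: 36907/378 ≈ 97.638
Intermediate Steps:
E(H) = H/2 (E(H) = (H + H)/4 = (2*H)/4 = H/2)
C(k, u) = -4
n = 74/63 (n = -740*(-1/630) = 74/63 ≈ 1.1746)
W(N) = 2/(3*N) (W(N) = 1/(N + N/2) = 1/(3*N/2) = 2/(3*N))
(n - 587)*W(C(-3, 6)) = (74/63 - 587)*((⅔)/(-4)) = -73814*(-1)/(189*4) = -36907/63*(-⅙) = 36907/378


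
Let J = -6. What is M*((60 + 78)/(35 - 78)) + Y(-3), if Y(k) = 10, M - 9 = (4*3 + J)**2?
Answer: -5780/43 ≈ -134.42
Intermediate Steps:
M = 45 (M = 9 + (4*3 - 6)**2 = 9 + (12 - 6)**2 = 9 + 6**2 = 9 + 36 = 45)
M*((60 + 78)/(35 - 78)) + Y(-3) = 45*((60 + 78)/(35 - 78)) + 10 = 45*(138/(-43)) + 10 = 45*(138*(-1/43)) + 10 = 45*(-138/43) + 10 = -6210/43 + 10 = -5780/43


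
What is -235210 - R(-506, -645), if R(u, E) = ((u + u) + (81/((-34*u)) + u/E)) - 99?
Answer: -2597707038889/11096580 ≈ -2.3410e+5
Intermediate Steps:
R(u, E) = -99 + 2*u - 81/(34*u) + u/E (R(u, E) = (2*u + (81*(-1/(34*u)) + u/E)) - 99 = (2*u + (-81/(34*u) + u/E)) - 99 = (2*u - 81/(34*u) + u/E) - 99 = -99 + 2*u - 81/(34*u) + u/E)
-235210 - R(-506, -645) = -235210 - (-99 + 2*(-506) - 81/34/(-506) - 506/(-645)) = -235210 - (-99 - 1012 - 81/34*(-1/506) - 506*(-1/645)) = -235210 - (-99 - 1012 + 81/17204 + 506/645) = -235210 - 1*(-12319542911/11096580) = -235210 + 12319542911/11096580 = -2597707038889/11096580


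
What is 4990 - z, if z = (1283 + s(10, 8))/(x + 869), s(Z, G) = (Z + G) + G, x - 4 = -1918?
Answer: 474169/95 ≈ 4991.3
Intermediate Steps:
x = -1914 (x = 4 - 1918 = -1914)
s(Z, G) = Z + 2*G (s(Z, G) = (G + Z) + G = Z + 2*G)
z = -119/95 (z = (1283 + (10 + 2*8))/(-1914 + 869) = (1283 + (10 + 16))/(-1045) = (1283 + 26)*(-1/1045) = 1309*(-1/1045) = -119/95 ≈ -1.2526)
4990 - z = 4990 - 1*(-119/95) = 4990 + 119/95 = 474169/95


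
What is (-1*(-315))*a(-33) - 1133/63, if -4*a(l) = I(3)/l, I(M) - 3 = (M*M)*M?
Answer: 74299/1386 ≈ 53.607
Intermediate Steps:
I(M) = 3 + M**3 (I(M) = 3 + (M*M)*M = 3 + M**2*M = 3 + M**3)
a(l) = -15/(2*l) (a(l) = -(3 + 3**3)/(4*l) = -(3 + 27)/(4*l) = -15/(2*l))
(-1*(-315))*a(-33) - 1133/63 = (-1*(-315))*(-15/2/(-33)) - 1133/63 = 315*(-15/2*(-1/33)) - 1133*1/63 = 315*(5/22) - 1133/63 = 1575/22 - 1133/63 = 74299/1386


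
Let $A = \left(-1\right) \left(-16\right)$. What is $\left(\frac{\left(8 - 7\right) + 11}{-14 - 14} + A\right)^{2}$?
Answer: $\frac{11881}{49} \approx 242.47$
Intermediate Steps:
$A = 16$
$\left(\frac{\left(8 - 7\right) + 11}{-14 - 14} + A\right)^{2} = \left(\frac{\left(8 - 7\right) + 11}{-14 - 14} + 16\right)^{2} = \left(\frac{\left(8 - 7\right) + 11}{-28} + 16\right)^{2} = \left(\left(1 + 11\right) \left(- \frac{1}{28}\right) + 16\right)^{2} = \left(12 \left(- \frac{1}{28}\right) + 16\right)^{2} = \left(- \frac{3}{7} + 16\right)^{2} = \left(\frac{109}{7}\right)^{2} = \frac{11881}{49}$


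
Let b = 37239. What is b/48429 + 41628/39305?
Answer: 1159893769/634500615 ≈ 1.8280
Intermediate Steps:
b/48429 + 41628/39305 = 37239/48429 + 41628/39305 = 37239*(1/48429) + 41628*(1/39305) = 12413/16143 + 41628/39305 = 1159893769/634500615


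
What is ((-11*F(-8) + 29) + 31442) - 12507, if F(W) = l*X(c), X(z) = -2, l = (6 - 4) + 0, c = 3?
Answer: 19008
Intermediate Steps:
l = 2 (l = 2 + 0 = 2)
F(W) = -4 (F(W) = 2*(-2) = -4)
((-11*F(-8) + 29) + 31442) - 12507 = ((-11*(-4) + 29) + 31442) - 12507 = ((44 + 29) + 31442) - 12507 = (73 + 31442) - 12507 = 31515 - 12507 = 19008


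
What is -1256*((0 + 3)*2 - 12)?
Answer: 7536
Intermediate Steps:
-1256*((0 + 3)*2 - 12) = -1256*(3*2 - 12) = -1256*(6 - 12) = -1256*(-6) = -1*(-7536) = 7536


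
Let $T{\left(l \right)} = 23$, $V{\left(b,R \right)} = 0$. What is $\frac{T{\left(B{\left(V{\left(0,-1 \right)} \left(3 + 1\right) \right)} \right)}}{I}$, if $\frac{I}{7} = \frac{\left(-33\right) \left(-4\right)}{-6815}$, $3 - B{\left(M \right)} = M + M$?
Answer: $- \frac{156745}{924} \approx -169.64$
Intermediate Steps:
$B{\left(M \right)} = 3 - 2 M$ ($B{\left(M \right)} = 3 - \left(M + M\right) = 3 - 2 M$)
$I = - \frac{924}{6815}$ ($I = 7 \frac{\left(-33\right) \left(-4\right)}{-6815} = 7 \cdot 132 \left(- \frac{1}{6815}\right) = 7 \left(- \frac{132}{6815}\right) = - \frac{924}{6815} \approx -0.13558$)
$\frac{T{\left(B{\left(V{\left(0,-1 \right)} \left(3 + 1\right) \right)} \right)}}{I} = \frac{23}{- \frac{924}{6815}} = 23 \left(- \frac{6815}{924}\right) = - \frac{156745}{924}$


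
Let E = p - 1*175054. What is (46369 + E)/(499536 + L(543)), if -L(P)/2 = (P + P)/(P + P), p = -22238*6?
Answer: -262113/499534 ≈ -0.52472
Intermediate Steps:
p = -133428
L(P) = -2 (L(P) = -2*(P + P)/(P + P) = -2*2*P/(2*P) = -2*2*P*1/(2*P) = -2*1 = -2)
E = -308482 (E = -133428 - 1*175054 = -133428 - 175054 = -308482)
(46369 + E)/(499536 + L(543)) = (46369 - 308482)/(499536 - 2) = -262113/499534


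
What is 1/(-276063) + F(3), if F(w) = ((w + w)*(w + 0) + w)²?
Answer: 121743782/276063 ≈ 441.00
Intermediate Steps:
F(w) = (w + 2*w²)² (F(w) = ((2*w)*w + w)² = (2*w² + w)² = (w + 2*w²)²)
1/(-276063) + F(3) = 1/(-276063) + 3²*(1 + 2*3)² = -1/276063 + 9*(1 + 6)² = -1/276063 + 9*7² = -1/276063 + 9*49 = -1/276063 + 441 = 121743782/276063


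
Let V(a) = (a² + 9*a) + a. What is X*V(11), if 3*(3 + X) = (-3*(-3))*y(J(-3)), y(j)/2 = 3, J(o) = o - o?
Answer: 3465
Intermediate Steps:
J(o) = 0
V(a) = a² + 10*a
y(j) = 6 (y(j) = 2*3 = 6)
X = 15 (X = -3 + (-3*(-3)*6)/3 = -3 + (9*6)/3 = -3 + (⅓)*54 = -3 + 18 = 15)
X*V(11) = 15*(11*(10 + 11)) = 15*(11*21) = 15*231 = 3465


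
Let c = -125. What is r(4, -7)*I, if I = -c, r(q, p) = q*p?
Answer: -3500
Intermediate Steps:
r(q, p) = p*q
I = 125 (I = -1*(-125) = 125)
r(4, -7)*I = -7*4*125 = -28*125 = -3500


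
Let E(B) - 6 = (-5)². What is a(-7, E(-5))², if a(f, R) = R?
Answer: 961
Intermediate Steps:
E(B) = 31 (E(B) = 6 + (-5)² = 6 + 25 = 31)
a(-7, E(-5))² = 31² = 961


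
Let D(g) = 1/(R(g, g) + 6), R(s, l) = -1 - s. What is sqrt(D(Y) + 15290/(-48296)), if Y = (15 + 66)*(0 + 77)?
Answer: 7*I*sqrt(2287481324138)/18811292 ≈ 0.56281*I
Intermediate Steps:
Y = 6237 (Y = 81*77 = 6237)
D(g) = 1/(5 - g) (D(g) = 1/((-1 - g) + 6) = 1/(5 - g))
sqrt(D(Y) + 15290/(-48296)) = sqrt(-1/(-5 + 6237) + 15290/(-48296)) = sqrt(-1/6232 + 15290*(-1/48296)) = sqrt(-1*1/6232 - 7645/24148) = sqrt(-1/6232 - 7645/24148) = sqrt(-11916947/37622584) = 7*I*sqrt(2287481324138)/18811292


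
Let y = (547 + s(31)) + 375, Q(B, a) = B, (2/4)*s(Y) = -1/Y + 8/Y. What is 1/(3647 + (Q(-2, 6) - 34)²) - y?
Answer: -141349997/153233 ≈ -922.45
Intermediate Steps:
s(Y) = 14/Y (s(Y) = 2*(-1/Y + 8/Y) = 2*(7/Y) = 14/Y)
y = 28596/31 (y = (547 + 14/31) + 375 = 16971/31 + 375 = 28596/31 ≈ 922.45)
1/(3647 + (Q(-2, 6) - 34)²) - y = 1/(3647 + (-2 - 34)²) - 1*28596/31 = 1/(3647 + (-36)²) - 28596/31 = 1/(3647 + 1296) - 28596/31 = 1/4943 - 28596/31 = -141349997/153233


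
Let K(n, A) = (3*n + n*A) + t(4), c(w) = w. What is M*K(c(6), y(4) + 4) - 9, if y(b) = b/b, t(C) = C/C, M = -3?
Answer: -156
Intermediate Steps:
t(C) = 1
y(b) = 1
K(n, A) = 1 + 3*n + A*n (K(n, A) = (3*n + n*A) + 1 = (3*n + A*n) + 1 = 1 + 3*n + A*n)
M*K(c(6), y(4) + 4) - 9 = -3*(1 + 3*6 + (1 + 4)*6) - 9 = -3*(1 + 18 + 5*6) - 9 = -3*(1 + 18 + 30) - 9 = -3*49 - 9 = -147 - 9 = -156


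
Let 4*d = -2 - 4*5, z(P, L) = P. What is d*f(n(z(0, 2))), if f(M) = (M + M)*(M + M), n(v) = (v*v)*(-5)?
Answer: 0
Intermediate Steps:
n(v) = -5*v² (n(v) = v²*(-5) = -5*v²)
d = -11/2 (d = (-2 - 4*5)/4 = (-2 - 20)/4 = (¼)*(-22) = -11/2 ≈ -5.5000)
f(M) = 4*M² (f(M) = (2*M)*(2*M) = 4*M²)
d*f(n(z(0, 2))) = -22*(-5*0²)² = -22*(-5*0)² = -22*0² = -22*0 = -11/2*0 = 0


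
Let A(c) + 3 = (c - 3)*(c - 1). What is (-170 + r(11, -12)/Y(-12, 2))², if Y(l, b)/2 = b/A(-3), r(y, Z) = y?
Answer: 201601/16 ≈ 12600.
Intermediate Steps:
A(c) = -3 + (-1 + c)*(-3 + c) (A(c) = -3 + (c - 3)*(c - 1) = -3 + (-3 + c)*(-1 + c) = -3 + (-1 + c)*(-3 + c))
Y(l, b) = 2*b/21 (Y(l, b) = 2*(b/((-3*(-4 - 3)))) = 2*(b/((-3*(-7)))) = 2*(b/21) = 2*b/21)
(-170 + r(11, -12)/Y(-12, 2))² = (-170 + 11/(((2/21)*2)))² = (-170 + 11/(4/21))² = (-170 + 11*(21/4))² = (-170 + 231/4)² = (-449/4)² = 201601/16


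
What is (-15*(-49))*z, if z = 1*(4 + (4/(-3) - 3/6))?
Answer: 3185/2 ≈ 1592.5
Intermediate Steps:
z = 13/6 (z = 1*(4 + (4*(-⅓) - 3*⅙)) = 1*(4 + (-4/3 - ½)) = 1*(4 - 11/6) = 1*(13/6) = 13/6 ≈ 2.1667)
(-15*(-49))*z = -15*(-49)*(13/6) = 735*(13/6) = 3185/2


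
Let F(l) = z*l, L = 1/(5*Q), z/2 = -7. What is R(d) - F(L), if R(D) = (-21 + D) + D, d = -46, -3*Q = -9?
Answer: -1681/15 ≈ -112.07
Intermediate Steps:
Q = 3 (Q = -1/3*(-9) = 3)
z = -14 (z = 2*(-7) = -14)
R(D) = -21 + 2*D
L = 1/15 (L = 1/(5*3) = 1/15 ≈ 0.066667)
F(l) = -14*l
R(d) - F(L) = (-21 + 2*(-46)) - (-14)/15 = (-21 - 92) - 1*(-14/15) = -113 + 14/15 = -1681/15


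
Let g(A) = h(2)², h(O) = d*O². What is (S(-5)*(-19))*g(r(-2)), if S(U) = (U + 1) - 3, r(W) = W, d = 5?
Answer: 53200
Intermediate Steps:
h(O) = 5*O²
g(A) = 400 (g(A) = (5*2²)² = (5*4)² = 20² = 400)
S(U) = -2 + U (S(U) = (1 + U) - 3 = -2 + U)
(S(-5)*(-19))*g(r(-2)) = ((-2 - 5)*(-19))*400 = -7*(-19)*400 = 133*400 = 53200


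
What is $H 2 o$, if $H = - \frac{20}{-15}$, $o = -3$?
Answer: $-8$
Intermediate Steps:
$H = \frac{4}{3}$ ($H = \left(-20\right) \left(- \frac{1}{15}\right) = \frac{4}{3} \approx 1.3333$)
$H 2 o = \frac{4}{3} \cdot 2 \left(-3\right) = \frac{8}{3} \left(-3\right) = -8$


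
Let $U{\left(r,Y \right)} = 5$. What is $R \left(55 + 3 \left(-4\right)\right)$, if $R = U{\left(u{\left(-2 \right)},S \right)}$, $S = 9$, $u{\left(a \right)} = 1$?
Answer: $215$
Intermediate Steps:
$R = 5$
$R \left(55 + 3 \left(-4\right)\right) = 5 \left(55 + 3 \left(-4\right)\right) = 5 \left(55 - 12\right) = 5 \cdot 43 = 215$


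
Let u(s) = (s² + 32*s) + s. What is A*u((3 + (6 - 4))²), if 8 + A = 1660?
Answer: 2395400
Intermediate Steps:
A = 1652 (A = -8 + 1660 = 1652)
u(s) = s² + 33*s
A*u((3 + (6 - 4))²) = 1652*((3 + (6 - 4))²*(33 + (3 + (6 - 4))²)) = 1652*((3 + 2)²*(33 + (3 + 2)²)) = 1652*(5²*(33 + 5²)) = 1652*(25*(33 + 25)) = 1652*(25*58) = 1652*1450 = 2395400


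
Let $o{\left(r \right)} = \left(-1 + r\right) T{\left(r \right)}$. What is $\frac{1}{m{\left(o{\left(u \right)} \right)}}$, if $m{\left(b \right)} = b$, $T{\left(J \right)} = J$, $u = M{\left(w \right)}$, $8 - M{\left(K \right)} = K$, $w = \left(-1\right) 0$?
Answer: $\frac{1}{56} \approx 0.017857$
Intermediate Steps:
$w = 0$
$M{\left(K \right)} = 8 - K$
$u = 8$ ($u = 8 - 0 = 8 + 0 = 8$)
$o{\left(r \right)} = r \left(-1 + r\right)$ ($o{\left(r \right)} = \left(-1 + r\right) r = r \left(-1 + r\right)$)
$\frac{1}{m{\left(o{\left(u \right)} \right)}} = \frac{1}{8 \left(-1 + 8\right)} = \frac{1}{8 \cdot 7} = \frac{1}{56}$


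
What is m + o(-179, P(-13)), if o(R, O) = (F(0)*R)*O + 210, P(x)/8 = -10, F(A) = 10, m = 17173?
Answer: 160583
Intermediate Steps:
P(x) = -80 (P(x) = 8*(-10) = -80)
o(R, O) = 210 + 10*O*R (o(R, O) = (10*R)*O + 210 = 10*O*R + 210 = 210 + 10*O*R)
m + o(-179, P(-13)) = 17173 + (210 + 10*(-80)*(-179)) = 17173 + (210 + 143200) = 17173 + 143410 = 160583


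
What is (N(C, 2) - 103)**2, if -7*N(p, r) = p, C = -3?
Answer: 515524/49 ≈ 10521.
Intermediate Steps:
N(p, r) = -p/7
(N(C, 2) - 103)**2 = (-1/7*(-3) - 103)**2 = (3/7 - 103)**2 = (-718/7)**2 = 515524/49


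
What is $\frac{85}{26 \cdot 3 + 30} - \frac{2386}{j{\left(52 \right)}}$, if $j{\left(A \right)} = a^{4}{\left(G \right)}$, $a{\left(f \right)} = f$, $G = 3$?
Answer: $- \frac{9289}{324} \approx -28.67$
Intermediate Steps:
$j{\left(A \right)} = 81$ ($j{\left(A \right)} = 3^{4} = 81$)
$\frac{85}{26 \cdot 3 + 30} - \frac{2386}{j{\left(52 \right)}} = \frac{85}{26 \cdot 3 + 30} - \frac{2386}{81} = \frac{85}{78 + 30} - \frac{2386}{81} = \frac{85}{108} - \frac{2386}{81} = - \frac{9289}{324}$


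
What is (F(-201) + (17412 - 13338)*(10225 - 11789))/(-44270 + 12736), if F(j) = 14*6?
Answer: 3185826/15767 ≈ 202.06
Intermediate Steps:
F(j) = 84
(F(-201) + (17412 - 13338)*(10225 - 11789))/(-44270 + 12736) = (84 + (17412 - 13338)*(10225 - 11789))/(-44270 + 12736) = (84 + 4074*(-1564))/(-31534) = (84 - 6371736)*(-1/31534) = -6371652*(-1/31534) = 3185826/15767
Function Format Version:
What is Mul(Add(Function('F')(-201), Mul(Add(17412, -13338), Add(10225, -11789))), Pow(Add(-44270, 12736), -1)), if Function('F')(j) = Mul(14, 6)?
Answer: Rational(3185826, 15767) ≈ 202.06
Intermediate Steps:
Function('F')(j) = 84
Mul(Add(Function('F')(-201), Mul(Add(17412, -13338), Add(10225, -11789))), Pow(Add(-44270, 12736), -1)) = Mul(Add(84, Mul(Add(17412, -13338), Add(10225, -11789))), Pow(Add(-44270, 12736), -1)) = Mul(Add(84, Mul(4074, -1564)), Pow(-31534, -1)) = Mul(Add(84, -6371736), Rational(-1, 31534)) = Mul(-6371652, Rational(-1, 31534)) = Rational(3185826, 15767)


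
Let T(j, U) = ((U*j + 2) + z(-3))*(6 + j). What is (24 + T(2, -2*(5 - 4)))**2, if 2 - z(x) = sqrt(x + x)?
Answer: 192 - 384*I*sqrt(6) ≈ 192.0 - 940.6*I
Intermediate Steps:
z(x) = 2 - sqrt(2)*sqrt(x) (z(x) = 2 - sqrt(x + x) = 2 - sqrt(2*x) = 2 - sqrt(2)*sqrt(x))
T(j, U) = (6 + j)*(4 + U*j - I*sqrt(6)) (T(j, U) = ((U*j + 2) + (2 - sqrt(2)*sqrt(-3)))*(6 + j) = ((2 + U*j) + (2 - sqrt(2)*I*sqrt(3)))*(6 + j) = ((2 + U*j) + (2 - I*sqrt(6)))*(6 + j) = (4 + U*j - I*sqrt(6))*(6 + j) = (6 + j)*(4 + U*j - I*sqrt(6)))
(24 + T(2, -2*(5 - 4)))**2 = (24 + (24 + 4*2 - 2*(5 - 4)*2**2 - 6*I*sqrt(6) + 6*(-2*(5 - 4))*2 - 1*I*2*sqrt(6)))**2 = (24 + (24 + 8 - 2*1*4 - 6*I*sqrt(6) + 6*(-2*1)*2 - 2*I*sqrt(6)))**2 = (24 + (24 + 8 - 2*4 - 6*I*sqrt(6) + 6*(-2)*2 - 2*I*sqrt(6)))**2 = (24 + (24 + 8 - 8 - 6*I*sqrt(6) - 24 - 2*I*sqrt(6)))**2 = (24 - 8*I*sqrt(6))**2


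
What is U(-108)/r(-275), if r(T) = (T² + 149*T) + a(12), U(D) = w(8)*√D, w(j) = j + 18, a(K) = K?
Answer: 26*I*√3/5777 ≈ 0.0077953*I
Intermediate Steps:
w(j) = 18 + j
U(D) = 26*√D (U(D) = (18 + 8)*√D = 26*√D)
r(T) = 12 + T² + 149*T (r(T) = (T² + 149*T) + 12 = 12 + T² + 149*T)
U(-108)/r(-275) = (26*√(-108))/(12 + (-275)² + 149*(-275)) = (26*(6*I*√3))/(12 + 75625 - 40975) = (156*I*√3)/34662 = (156*I*√3)*(1/34662) = 26*I*√3/5777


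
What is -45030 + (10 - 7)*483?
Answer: -43581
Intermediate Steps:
-45030 + (10 - 7)*483 = -45030 + 3*483 = -45030 + 1449 = -43581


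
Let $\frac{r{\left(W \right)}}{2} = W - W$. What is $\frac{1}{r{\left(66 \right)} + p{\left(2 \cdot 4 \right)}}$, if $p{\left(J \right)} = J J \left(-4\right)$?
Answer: $- \frac{1}{256} \approx -0.0039063$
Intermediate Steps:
$p{\left(J \right)} = - 4 J^{2}$ ($p{\left(J \right)} = J^{2} \left(-4\right) = - 4 J^{2}$)
$r{\left(W \right)} = 0$ ($r{\left(W \right)} = 2 \left(W - W\right) = 2 \cdot 0 = 0$)
$\frac{1}{r{\left(66 \right)} + p{\left(2 \cdot 4 \right)}} = \frac{1}{0 - 4 \left(2 \cdot 4\right)^{2}} = \frac{1}{0 - 4 \cdot 8^{2}} = \frac{1}{0 - 256} = \frac{1}{-256} = - \frac{1}{256}$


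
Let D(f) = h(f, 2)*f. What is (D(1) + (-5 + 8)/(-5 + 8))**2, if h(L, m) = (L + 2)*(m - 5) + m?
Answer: 36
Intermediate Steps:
h(L, m) = m + (-5 + m)*(2 + L) (h(L, m) = (2 + L)*(-5 + m) + m = (-5 + m)*(2 + L) + m = m + (-5 + m)*(2 + L))
D(f) = f*(-4 - 3*f) (D(f) = (-10 - 5*f + 3*2 + f*2)*f = (-10 - 5*f + 6 + 2*f)*f = (-4 - 3*f)*f = f*(-4 - 3*f))
(D(1) + (-5 + 8)/(-5 + 8))**2 = (-1*1*(4 + 3*1) + (-5 + 8)/(-5 + 8))**2 = (-1*1*(4 + 3) + 3/3)**2 = (-1*1*7 + 3*(1/3))**2 = (-7 + 1)**2 = (-6)**2 = 36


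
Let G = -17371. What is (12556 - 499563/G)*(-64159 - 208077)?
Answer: -59513468130004/17371 ≈ -3.4260e+9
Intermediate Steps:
(12556 - 499563/G)*(-64159 - 208077) = (12556 - 499563/(-17371))*(-64159 - 208077) = (12556 - 499563*(-1/17371))*(-272236) = (12556 + 499563/17371)*(-272236) = (218609839/17371)*(-272236) = -59513468130004/17371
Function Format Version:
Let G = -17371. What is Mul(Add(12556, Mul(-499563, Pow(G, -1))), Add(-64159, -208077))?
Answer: Rational(-59513468130004, 17371) ≈ -3.4260e+9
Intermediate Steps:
Mul(Add(12556, Mul(-499563, Pow(G, -1))), Add(-64159, -208077)) = Mul(Add(12556, Mul(-499563, Pow(-17371, -1))), Add(-64159, -208077)) = Mul(Add(12556, Mul(-499563, Rational(-1, 17371))), -272236) = Mul(Add(12556, Rational(499563, 17371)), -272236) = Mul(Rational(218609839, 17371), -272236) = Rational(-59513468130004, 17371)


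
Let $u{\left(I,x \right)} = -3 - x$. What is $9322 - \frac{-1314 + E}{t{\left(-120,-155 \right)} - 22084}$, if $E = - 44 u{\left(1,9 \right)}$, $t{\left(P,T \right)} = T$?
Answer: $\frac{69103724}{7413} \approx 9322.0$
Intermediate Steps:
$E = 528$ ($E = - 44 \left(-3 - 9\right) = \left(-44\right) \left(-12\right) = 528$)
$9322 - \frac{-1314 + E}{t{\left(-120,-155 \right)} - 22084} = 9322 - \frac{-1314 + 528}{-155 - 22084} = 9322 - - \frac{786}{-22239} = 9322 - \left(-786\right) \left(- \frac{1}{22239}\right) = 9322 - \frac{262}{7413} = \frac{69103724}{7413}$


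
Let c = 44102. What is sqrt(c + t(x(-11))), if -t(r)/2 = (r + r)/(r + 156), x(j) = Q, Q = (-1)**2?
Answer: sqrt(1087069570)/157 ≈ 210.00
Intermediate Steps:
Q = 1
x(j) = 1
t(r) = -4*r/(156 + r) (t(r) = -2*(r + r)/(r + 156) = -2*2*r/(156 + r) = -4*r/(156 + r))
sqrt(c + t(x(-11))) = sqrt(44102 - 4*1/(156 + 1)) = sqrt(44102 - 4*1/157) = sqrt(44102 - 4*1*1/157) = sqrt(44102 - 4/157) = sqrt(6924010/157) = sqrt(1087069570)/157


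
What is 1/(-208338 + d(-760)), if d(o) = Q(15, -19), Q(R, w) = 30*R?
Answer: -1/207888 ≈ -4.8103e-6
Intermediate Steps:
d(o) = 450 (d(o) = 30*15 = 450)
1/(-208338 + d(-760)) = 1/(-208338 + 450) = 1/(-207888) = -1/207888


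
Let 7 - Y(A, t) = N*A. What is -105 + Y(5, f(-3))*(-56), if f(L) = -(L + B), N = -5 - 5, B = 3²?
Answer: -3297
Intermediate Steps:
B = 9
N = -10
f(L) = -9 - L (f(L) = -(L + 9) = -(9 + L) = -9 - L)
Y(A, t) = 7 + 10*A (Y(A, t) = 7 - (-10)*A = 7 + 10*A)
-105 + Y(5, f(-3))*(-56) = -105 + (7 + 10*5)*(-56) = -105 + (7 + 50)*(-56) = -105 + 57*(-56) = -105 - 3192 = -3297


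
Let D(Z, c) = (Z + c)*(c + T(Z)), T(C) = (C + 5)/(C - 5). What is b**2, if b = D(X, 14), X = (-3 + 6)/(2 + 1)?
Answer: 140625/4 ≈ 35156.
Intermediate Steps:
T(C) = (5 + C)/(-5 + C)
X = 1 (X = 3/3 = 3*(1/3) = 1)
D(Z, c) = (Z + c)*(c + (5 + Z)/(-5 + Z))
b = 375/2 (b = (1*(5 + 1) + 14*(5 + 1) + 14*(-5 + 1)*(1 + 14))/(-5 + 1) = (1*6 + 14*6 + 14*(-4)*15)/(-4) = -(6 + 84 - 840)/4 = -1/4*(-750) = 375/2 ≈ 187.50)
b**2 = (375/2)**2 = 140625/4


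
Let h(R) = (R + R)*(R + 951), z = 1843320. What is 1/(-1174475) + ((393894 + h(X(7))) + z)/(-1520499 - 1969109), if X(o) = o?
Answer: -1321653730479/2049228677900 ≈ -0.64495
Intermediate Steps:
h(R) = 2*R*(951 + R) (h(R) = (2*R)*(951 + R) = 2*R*(951 + R))
1/(-1174475) + ((393894 + h(X(7))) + z)/(-1520499 - 1969109) = 1/(-1174475) + ((393894 + 2*7*(951 + 7)) + 1843320)/(-1520499 - 1969109) = -1/1174475 + ((393894 + 2*7*958) + 1843320)/(-3489608) = -1/1174475 + ((393894 + 13412) + 1843320)*(-1/3489608) = -1/1174475 + (407306 + 1843320)*(-1/3489608) = -1/1174475 + 2250626*(-1/3489608) = -1/1174475 - 1125313/1744804 = -1321653730479/2049228677900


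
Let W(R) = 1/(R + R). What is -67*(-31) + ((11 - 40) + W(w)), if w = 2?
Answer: 8193/4 ≈ 2048.3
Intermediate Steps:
W(R) = 1/(2*R)
-67*(-31) + ((11 - 40) + W(w)) = -67*(-31) + ((11 - 40) + (1/2)/2) = 2077 + (-29 + (1/2)*(1/2)) = 2077 + (-29 + 1/4) = 2077 - 115/4 = 8193/4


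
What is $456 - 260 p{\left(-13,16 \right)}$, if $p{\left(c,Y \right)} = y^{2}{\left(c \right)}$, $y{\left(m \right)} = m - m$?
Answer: $456$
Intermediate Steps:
$y{\left(m \right)} = 0$
$p{\left(c,Y \right)} = 0$ ($p{\left(c,Y \right)} = 0^{2} = 0$)
$456 - 260 p{\left(-13,16 \right)} = 456 - 0 = 456 + 0 = 456$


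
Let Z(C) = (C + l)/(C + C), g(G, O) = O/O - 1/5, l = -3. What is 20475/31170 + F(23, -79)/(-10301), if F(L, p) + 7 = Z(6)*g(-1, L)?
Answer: 70374977/107027390 ≈ 0.65754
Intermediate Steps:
g(G, O) = ⅘ (g(G, O) = 1 - 1*⅕ = 1 - ⅕ = ⅘)
Z(C) = (-3 + C)/(2*C) (Z(C) = (C - 3)/(C + C) = (-3 + C)/((2*C)) = (-3 + C)*(1/(2*C)) = (-3 + C)/(2*C))
F(L, p) = -34/5 (F(L, p) = -7 + ((½)*(-3 + 6)/6)*(⅘) = -7 + ((½)*(⅙)*3)*(⅘) = -7 + (¼)*(⅘) = -7 + ⅕ = -34/5)
20475/31170 + F(23, -79)/(-10301) = 20475/31170 - 34/5/(-10301) = 20475*(1/31170) - 34/5*(-1/10301) = 1365/2078 + 34/51505 = 70374977/107027390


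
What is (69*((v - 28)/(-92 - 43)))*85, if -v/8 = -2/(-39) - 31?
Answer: -3348524/351 ≈ -9540.0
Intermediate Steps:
v = 9656/39 (v = -8*(-2/(-39) - 31) = -8*(-2*(-1/39) - 31) = -8*(2/39 - 31) = -8*(-1207/39) = 9656/39 ≈ 247.59)
(69*((v - 28)/(-92 - 43)))*85 = (69*((9656/39 - 28)/(-92 - 43)))*85 = (69*((8564/39)/(-135)))*85 = (69*((8564/39)*(-1/135)))*85 = (69*(-8564/5265))*85 = -196972/1755*85 = -3348524/351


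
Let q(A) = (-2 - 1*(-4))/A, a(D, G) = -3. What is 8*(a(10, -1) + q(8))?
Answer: -22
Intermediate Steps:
q(A) = 2/A (q(A) = (-2 + 4)/A = 2/A)
8*(a(10, -1) + q(8)) = 8*(-3 + 2/8) = 8*(-3 + 2*(⅛)) = 8*(-3 + ¼) = 8*(-11/4) = -22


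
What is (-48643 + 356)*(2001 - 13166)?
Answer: 539124355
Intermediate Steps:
(-48643 + 356)*(2001 - 13166) = -48287*(-11165) = 539124355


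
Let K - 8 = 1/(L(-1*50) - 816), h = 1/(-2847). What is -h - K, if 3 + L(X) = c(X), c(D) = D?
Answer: -19788628/2474043 ≈ -7.9985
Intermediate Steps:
L(X) = -3 + X
h = -1/2847 ≈ -0.00035125
K = 6951/869 (K = 8 + 1/((-3 - 1*50) - 816) = 8 + 1/((-3 - 50) - 816) = 8 + 1/(-53 - 816) = 8 + 1/(-869) = 8 - 1/869 = 6951/869 ≈ 7.9988)
-h - K = -1*(-1/2847) - 1*6951/869 = 1/2847 - 6951/869 = -19788628/2474043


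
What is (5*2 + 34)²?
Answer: 1936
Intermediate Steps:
(5*2 + 34)² = (10 + 34)² = 44² = 1936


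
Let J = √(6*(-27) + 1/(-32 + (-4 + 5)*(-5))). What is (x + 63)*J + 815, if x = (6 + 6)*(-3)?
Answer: 815 + 27*I*√221815/37 ≈ 815.0 + 343.68*I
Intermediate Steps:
x = -36 (x = 12*(-3) = -36)
J = I*√221815/37 (J = √(-162 + 1/(-32 + 1*(-5))) = √(-162 + 1/(-32 - 5)) = √(-162 + 1/(-37)) = √(-162 - 1/37) = √(-5995/37) = I*√221815/37 ≈ 12.729*I)
(x + 63)*J + 815 = (-36 + 63)*(I*√221815/37) + 815 = 27*(I*√221815/37) + 815 = 27*I*√221815/37 + 815 = 815 + 27*I*√221815/37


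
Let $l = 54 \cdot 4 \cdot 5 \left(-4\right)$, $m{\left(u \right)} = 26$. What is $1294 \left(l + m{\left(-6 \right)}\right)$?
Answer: $-5556436$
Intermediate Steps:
$l = -4320$ ($l = 54 \cdot 20 \left(-4\right) = 54 \left(-80\right) = -4320$)
$1294 \left(l + m{\left(-6 \right)}\right) = 1294 \left(-4320 + 26\right) = 1294 \left(-4294\right) = -5556436$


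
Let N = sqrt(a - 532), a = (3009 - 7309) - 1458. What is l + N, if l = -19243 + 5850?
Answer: -13393 + I*sqrt(6290) ≈ -13393.0 + 79.31*I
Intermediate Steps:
a = -5758 (a = -4300 - 1458 = -5758)
N = I*sqrt(6290) (N = sqrt(-5758 - 532) = sqrt(-6290) = I*sqrt(6290) ≈ 79.31*I)
l = -13393
l + N = -13393 + I*sqrt(6290)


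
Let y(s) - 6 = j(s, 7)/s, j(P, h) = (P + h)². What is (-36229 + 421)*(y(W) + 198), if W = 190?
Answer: -1388795376/95 ≈ -1.4619e+7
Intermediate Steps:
y(s) = 6 + (7 + s)²/s (y(s) = 6 + (s + 7)²/s = 6 + (7 + s)²/s)
(-36229 + 421)*(y(W) + 198) = (-36229 + 421)*((6 + (7 + 190)²/190) + 198) = -35808*((6 + (1/190)*197²) + 198) = -35808*((6 + (1/190)*38809) + 198) = -35808*((6 + 38809/190) + 198) = -35808*(39949/190 + 198) = -35808*77569/190 = -1388795376/95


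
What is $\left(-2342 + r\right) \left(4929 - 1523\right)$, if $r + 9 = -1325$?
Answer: $-12520456$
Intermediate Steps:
$r = -1334$ ($r = -9 - 1325 = -1334$)
$\left(-2342 + r\right) \left(4929 - 1523\right) = \left(-2342 - 1334\right) \left(4929 - 1523\right) = \left(-3676\right) 3406 = -12520456$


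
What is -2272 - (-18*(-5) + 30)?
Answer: -2392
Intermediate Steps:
-2272 - (-18*(-5) + 30) = -2272 - (-3*(-30) + 30) = -2272 - (90 + 30) = -2272 - 1*120 = -2272 - 120 = -2392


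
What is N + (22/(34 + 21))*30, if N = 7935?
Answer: 7947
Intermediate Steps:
N + (22/(34 + 21))*30 = 7935 + (22/(34 + 21))*30 = 7935 + (22/55)*30 = 7935 + (22*(1/55))*30 = 7935 + (2/5)*30 = 7935 + 12 = 7947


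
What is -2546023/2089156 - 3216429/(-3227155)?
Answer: -1496788910641/6742030231180 ≈ -0.22201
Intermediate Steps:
-2546023/2089156 - 3216429/(-3227155) = -2546023*1/2089156 - 3216429*(-1/3227155) = -2546023/2089156 + 3216429/3227155 = -1496788910641/6742030231180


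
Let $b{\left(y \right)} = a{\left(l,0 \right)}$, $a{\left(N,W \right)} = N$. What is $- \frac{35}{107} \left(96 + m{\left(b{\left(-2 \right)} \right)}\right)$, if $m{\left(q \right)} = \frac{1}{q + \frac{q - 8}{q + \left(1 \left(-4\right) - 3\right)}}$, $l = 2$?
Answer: $- \frac{53935}{1712} \approx -31.504$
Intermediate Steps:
$b{\left(y \right)} = 2$
$m{\left(q \right)} = \frac{1}{q + \frac{-8 + q}{-7 + q}}$ ($m{\left(q \right)} = \frac{1}{q + \frac{-8 + q}{q - 7}} = \frac{1}{q + \frac{-8 + q}{-7 + q}}$)
$- \frac{35}{107} \left(96 + m{\left(b{\left(-2 \right)} \right)}\right) = - \frac{35}{107} \left(96 + \frac{7 - 2}{8 - 2^{2} + 6 \cdot 2}\right) = \left(-35\right) \frac{1}{107} \left(96 + \frac{7 - 2}{8 - 4 + 12}\right) = - \frac{35 \left(96 + \frac{1}{8 - 4 + 12} \cdot 5\right)}{107} = - \frac{35 \left(96 + \frac{1}{16} \cdot 5\right)}{107} = - \frac{35 \left(96 + \frac{5}{16}\right)}{107} = \left(- \frac{35}{107}\right) \frac{1541}{16} = - \frac{53935}{1712}$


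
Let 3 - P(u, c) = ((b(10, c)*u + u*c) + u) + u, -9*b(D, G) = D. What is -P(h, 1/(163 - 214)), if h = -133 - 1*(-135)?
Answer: -193/153 ≈ -1.2614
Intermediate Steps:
b(D, G) = -D/9
h = 2 (h = -133 + 135 = 2)
P(u, c) = 3 - 8*u/9 - c*u (P(u, c) = 3 - ((((-1/9*10)*u + u*c) + u) + u) = 3 - (((-10*u/9 + c*u) + u) + u) = 3 - ((-u/9 + c*u) + u) = 3 - (8*u/9 + c*u) = 3 + (-8*u/9 - c*u) = 3 - 8*u/9 - c*u)
-P(h, 1/(163 - 214)) = -(3 - 8/9*2 - 1*2/(163 - 214)) = -(3 - 16/9 - 1*2/(-51)) = -(3 - 16/9 - 1*(-1/51)*2) = -(3 - 16/9 + 2/51) = -1*193/153 = -193/153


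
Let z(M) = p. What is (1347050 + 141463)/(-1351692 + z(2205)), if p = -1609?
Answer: -1488513/1353301 ≈ -1.0999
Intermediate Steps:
z(M) = -1609
(1347050 + 141463)/(-1351692 + z(2205)) = (1347050 + 141463)/(-1351692 - 1609) = 1488513/(-1353301) = 1488513*(-1/1353301) = -1488513/1353301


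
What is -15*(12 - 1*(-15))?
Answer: -405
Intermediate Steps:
-15*(12 - 1*(-15)) = -15*(12 + 15) = -15*27 = -405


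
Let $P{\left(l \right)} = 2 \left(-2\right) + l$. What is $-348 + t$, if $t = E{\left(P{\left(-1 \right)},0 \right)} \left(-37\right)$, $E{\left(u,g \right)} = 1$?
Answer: $-385$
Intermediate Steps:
$P{\left(l \right)} = -4 + l$
$t = -37$ ($t = 1 \left(-37\right) = -37$)
$-348 + t = -348 - 37 = -385$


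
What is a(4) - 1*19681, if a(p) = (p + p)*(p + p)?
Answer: -19617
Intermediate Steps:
a(p) = 4*p² (a(p) = (2*p)*(2*p) = 4*p²)
a(4) - 1*19681 = 4*4² - 1*19681 = 4*16 - 19681 = 64 - 19681 = -19617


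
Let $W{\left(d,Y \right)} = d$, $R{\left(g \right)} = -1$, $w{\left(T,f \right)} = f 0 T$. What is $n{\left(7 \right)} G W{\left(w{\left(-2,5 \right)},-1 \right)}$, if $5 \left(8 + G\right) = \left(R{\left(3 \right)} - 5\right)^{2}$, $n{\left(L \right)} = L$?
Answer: $0$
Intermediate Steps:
$w{\left(T,f \right)} = 0$ ($w{\left(T,f \right)} = 0 T = 0$)
$G = - \frac{4}{5}$ ($G = -8 + \frac{\left(-1 - 5\right)^{2}}{5} = -8 + \frac{\left(-6\right)^{2}}{5} = -8 + \frac{1}{5} \cdot 36 = -8 + \frac{36}{5} = - \frac{4}{5} \approx -0.8$)
$n{\left(7 \right)} G W{\left(w{\left(-2,5 \right)},-1 \right)} = 7 \left(- \frac{4}{5}\right) 0 = \left(- \frac{28}{5}\right) 0 = 0$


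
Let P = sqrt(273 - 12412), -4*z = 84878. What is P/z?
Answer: -2*I*sqrt(12139)/42439 ≈ -0.0051923*I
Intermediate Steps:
z = -42439/2 (z = -1/4*84878 = -42439/2 ≈ -21220.)
P = I*sqrt(12139) (P = sqrt(-12139) = I*sqrt(12139) ≈ 110.18*I)
P/z = (I*sqrt(12139))/(-42439/2) = (I*sqrt(12139))*(-2/42439) = -2*I*sqrt(12139)/42439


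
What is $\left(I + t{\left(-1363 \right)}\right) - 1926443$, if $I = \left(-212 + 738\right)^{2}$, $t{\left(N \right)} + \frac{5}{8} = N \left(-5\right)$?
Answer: $- \frac{13143621}{8} \approx -1.643 \cdot 10^{6}$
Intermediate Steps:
$t{\left(N \right)} = - \frac{5}{8} - 5 N$ ($t{\left(N \right)} = - \frac{5}{8} + N \left(-5\right) = - \frac{5}{8} - 5 N$)
$I = 276676$ ($I = 526^{2} = 276676$)
$\left(I + t{\left(-1363 \right)}\right) - 1926443 = \left(276676 - - \frac{54515}{8}\right) - 1926443 = \left(276676 + \left(- \frac{5}{8} + 6815\right)\right) - 1926443 = \left(276676 + \frac{54515}{8}\right) - 1926443 = \frac{2267923}{8} - 1926443 = - \frac{13143621}{8}$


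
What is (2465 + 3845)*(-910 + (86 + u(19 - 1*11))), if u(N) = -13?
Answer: -5281470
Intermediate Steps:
(2465 + 3845)*(-910 + (86 + u(19 - 1*11))) = (2465 + 3845)*(-910 + (86 - 13)) = 6310*(-910 + 73) = 6310*(-837) = -5281470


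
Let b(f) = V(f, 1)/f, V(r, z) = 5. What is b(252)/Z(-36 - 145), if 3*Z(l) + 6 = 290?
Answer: 5/23856 ≈ 0.00020959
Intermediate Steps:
Z(l) = 284/3 (Z(l) = -2 + (1/3)*290 = -2 + 290/3 = 284/3)
b(f) = 5/f
b(252)/Z(-36 - 145) = (5/252)/(284/3) = (5*(1/252))*(3/284) = (5/252)*(3/284) = 5/23856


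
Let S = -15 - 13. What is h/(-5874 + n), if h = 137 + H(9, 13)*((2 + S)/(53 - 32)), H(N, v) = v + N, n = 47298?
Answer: 2305/869904 ≈ 0.0026497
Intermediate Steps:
S = -28
H(N, v) = N + v
h = 2305/21 (h = 137 + (9 + 13)*((2 - 28)/(53 - 32)) = 137 + 22*(-26/21) = 137 - 572/21 = 2305/21 ≈ 109.76)
h/(-5874 + n) = 2305/(21*(-5874 + 47298)) = (2305/21)/41424 = (2305/21)*(1/41424) = 2305/869904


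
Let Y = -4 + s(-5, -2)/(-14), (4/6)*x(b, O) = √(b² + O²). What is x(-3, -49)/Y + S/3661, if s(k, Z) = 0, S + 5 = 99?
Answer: 94/3661 - 3*√2410/8 ≈ -18.384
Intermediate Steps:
S = 94 (S = -5 + 99 = 94)
x(b, O) = 3*√(O² + b²)/2 (x(b, O) = 3*√(b² + O²)/2 = 3*√(O² + b²)/2)
Y = -4 (Y = -4 + 0/(-14) = -4 + 0*(-1/14) = -4 + 0 = -4)
x(-3, -49)/Y + S/3661 = (3*√((-49)² + (-3)²)/2)/(-4) + 94/3661 = (3*√(2401 + 9)/2)*(-¼) + 94*(1/3661) = (3*√2410/2)*(-¼) + 94/3661 = -3*√2410/8 + 94/3661 = 94/3661 - 3*√2410/8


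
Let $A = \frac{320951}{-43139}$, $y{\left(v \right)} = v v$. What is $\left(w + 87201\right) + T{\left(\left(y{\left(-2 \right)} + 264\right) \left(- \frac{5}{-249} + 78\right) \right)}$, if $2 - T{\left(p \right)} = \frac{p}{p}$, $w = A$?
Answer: $\frac{3761486127}{43139} \approx 87195.0$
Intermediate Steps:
$y{\left(v \right)} = v^{2}$
$A = - \frac{320951}{43139}$ ($A = 320951 \left(- \frac{1}{43139}\right) = - \frac{320951}{43139} \approx -7.4399$)
$w = - \frac{320951}{43139} \approx -7.4399$
$T{\left(p \right)} = 1$ ($T{\left(p \right)} = 2 - \frac{p}{p} = 2 - 1 = 1$)
$\left(w + 87201\right) + T{\left(\left(y{\left(-2 \right)} + 264\right) \left(- \frac{5}{-249} + 78\right) \right)} = \left(- \frac{320951}{43139} + 87201\right) + 1 = \frac{3761442988}{43139} + 1 = \frac{3761486127}{43139}$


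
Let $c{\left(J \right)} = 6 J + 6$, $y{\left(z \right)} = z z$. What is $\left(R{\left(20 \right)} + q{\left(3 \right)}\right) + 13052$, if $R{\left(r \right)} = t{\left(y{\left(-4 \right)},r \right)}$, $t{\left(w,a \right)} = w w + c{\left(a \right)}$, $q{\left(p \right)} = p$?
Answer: $13437$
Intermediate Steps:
$y{\left(z \right)} = z^{2}$
$c{\left(J \right)} = 6 + 6 J$
$t{\left(w,a \right)} = 6 + w^{2} + 6 a$ ($t{\left(w,a \right)} = w w + \left(6 + 6 a\right) = w^{2} + \left(6 + 6 a\right) = 6 + w^{2} + 6 a$)
$R{\left(r \right)} = 262 + 6 r$ ($R{\left(r \right)} = 6 + \left(\left(-4\right)^{2}\right)^{2} + 6 r = 6 + 16^{2} + 6 r = 6 + 256 + 6 r = 262 + 6 r$)
$\left(R{\left(20 \right)} + q{\left(3 \right)}\right) + 13052 = \left(\left(262 + 6 \cdot 20\right) + 3\right) + 13052 = \left(\left(262 + 120\right) + 3\right) + 13052 = \left(382 + 3\right) + 13052 = 385 + 13052 = 13437$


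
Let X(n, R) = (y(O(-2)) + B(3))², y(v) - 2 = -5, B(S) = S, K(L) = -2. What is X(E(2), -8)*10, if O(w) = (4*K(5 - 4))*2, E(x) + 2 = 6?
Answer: 0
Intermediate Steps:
E(x) = 4 (E(x) = -2 + 6 = 4)
O(w) = -16 (O(w) = (4*(-2))*2 = -8*2 = -16)
y(v) = -3 (y(v) = 2 - 5 = -3)
X(n, R) = 0 (X(n, R) = (-3 + 3)² = 0² = 0)
X(E(2), -8)*10 = 0*10 = 0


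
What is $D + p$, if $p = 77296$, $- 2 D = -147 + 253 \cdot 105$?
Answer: $64087$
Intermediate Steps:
$D = -13209$ ($D = - \frac{-147 + 253 \cdot 105}{2} = - \frac{-147 + 26565}{2} = \left(- \frac{1}{2}\right) 26418 = -13209$)
$D + p = -13209 + 77296 = 64087$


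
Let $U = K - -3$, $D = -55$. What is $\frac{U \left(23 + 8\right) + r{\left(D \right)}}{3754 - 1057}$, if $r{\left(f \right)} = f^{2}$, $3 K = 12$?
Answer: $\frac{3242}{2697} \approx 1.2021$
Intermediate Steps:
$K = 4$ ($K = \frac{1}{3} \cdot 12 = 4$)
$U = 7$ ($U = 4 - -3 = 4 + 3 = 7$)
$\frac{U \left(23 + 8\right) + r{\left(D \right)}}{3754 - 1057} = \frac{7 \left(23 + 8\right) + \left(-55\right)^{2}}{3754 - 1057} = \frac{7 \cdot 31 + 3025}{2697} = \left(217 + 3025\right) \frac{1}{2697} = 3242 \cdot \frac{1}{2697} = \frac{3242}{2697}$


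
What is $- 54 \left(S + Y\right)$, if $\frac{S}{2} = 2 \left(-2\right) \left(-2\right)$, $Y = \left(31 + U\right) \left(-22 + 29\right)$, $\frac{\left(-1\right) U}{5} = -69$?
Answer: $-142992$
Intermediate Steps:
$U = 345$ ($U = \left(-5\right) \left(-69\right) = 345$)
$Y = 2632$ ($Y = \left(31 + 345\right) \left(-22 + 29\right) = 376 \cdot 7 = 2632$)
$S = 16$ ($S = 2 \cdot 2 \left(-2\right) \left(-2\right) = 2 \left(\left(-4\right) \left(-2\right)\right) = 2 \cdot 8 = 16$)
$- 54 \left(S + Y\right) = - 54 \left(16 + 2632\right) = \left(-54\right) 2648 = -142992$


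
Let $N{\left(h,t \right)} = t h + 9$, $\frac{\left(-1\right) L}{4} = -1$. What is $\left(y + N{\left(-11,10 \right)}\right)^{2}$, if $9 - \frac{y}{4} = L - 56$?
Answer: $20449$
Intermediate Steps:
$L = 4$ ($L = \left(-4\right) \left(-1\right) = 4$)
$N{\left(h,t \right)} = 9 + h t$ ($N{\left(h,t \right)} = h t + 9 = 9 + h t$)
$y = 244$ ($y = 36 - 4 \left(4 - 56\right) = 36 - -208 = 36 + 208 = 244$)
$\left(y + N{\left(-11,10 \right)}\right)^{2} = \left(244 + \left(9 - 110\right)\right)^{2} = \left(244 - 101\right)^{2} = 143^{2} = 20449$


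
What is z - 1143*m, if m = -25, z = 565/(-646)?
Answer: 18458885/646 ≈ 28574.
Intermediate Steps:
z = -565/646 (z = 565*(-1/646) = -565/646 ≈ -0.87461)
z - 1143*m = -565/646 - 1143*(-25) = -565/646 + 28575 = 18458885/646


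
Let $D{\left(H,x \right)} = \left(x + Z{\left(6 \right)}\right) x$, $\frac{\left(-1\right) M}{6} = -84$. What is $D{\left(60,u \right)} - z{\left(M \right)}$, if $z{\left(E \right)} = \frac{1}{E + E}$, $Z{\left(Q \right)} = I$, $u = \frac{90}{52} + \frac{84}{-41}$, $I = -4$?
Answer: $\frac{392940995}{286361712} \approx 1.3722$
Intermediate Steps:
$u = - \frac{339}{1066}$ ($u = 90 \cdot \frac{1}{52} + 84 \left(- \frac{1}{41}\right) = \frac{45}{26} - \frac{84}{41} = - \frac{339}{1066} \approx -0.31801$)
$Z{\left(Q \right)} = -4$
$M = 504$ ($M = \left(-6\right) \left(-84\right) = 504$)
$z{\left(E \right)} = \frac{1}{2 E}$
$D{\left(H,x \right)} = x \left(-4 + x\right)$ ($D{\left(H,x \right)} = \left(x - 4\right) x = \left(-4 + x\right) x = x \left(-4 + x\right)$)
$D{\left(60,u \right)} - z{\left(M \right)} = - \frac{339 \left(-4 - \frac{339}{1066}\right)}{1066} - \frac{1}{2 \cdot 504} = \left(- \frac{339}{1066}\right) \left(- \frac{4603}{1066}\right) - \frac{1}{2} \cdot \frac{1}{504} = \frac{1560417}{1136356} - \frac{1}{1008} = \frac{392940995}{286361712}$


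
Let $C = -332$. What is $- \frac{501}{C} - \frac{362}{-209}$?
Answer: $\frac{224893}{69388} \approx 3.2411$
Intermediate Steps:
$- \frac{501}{C} - \frac{362}{-209} = - \frac{501}{-332} - \frac{362}{-209} = \left(-501\right) \left(- \frac{1}{332}\right) - - \frac{362}{209} = \frac{501}{332} + \frac{362}{209} = \frac{224893}{69388}$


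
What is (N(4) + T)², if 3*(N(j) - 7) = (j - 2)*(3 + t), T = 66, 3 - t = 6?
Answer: 5329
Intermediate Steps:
t = -3 (t = 3 - 1*6 = 3 - 6 = -3)
N(j) = 7 (N(j) = 7 + ((j - 2)*(3 - 3))/3 = 7 + ((-2 + j)*0)/3 = 7 + (⅓)*0 = 7 + 0 = 7)
(N(4) + T)² = (7 + 66)² = 73² = 5329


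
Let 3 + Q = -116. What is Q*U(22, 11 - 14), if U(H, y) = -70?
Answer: 8330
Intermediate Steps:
Q = -119 (Q = -3 - 116 = -119)
Q*U(22, 11 - 14) = -119*(-70) = 8330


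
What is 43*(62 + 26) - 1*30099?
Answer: -26315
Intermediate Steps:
43*(62 + 26) - 1*30099 = 43*88 - 30099 = 3784 - 30099 = -26315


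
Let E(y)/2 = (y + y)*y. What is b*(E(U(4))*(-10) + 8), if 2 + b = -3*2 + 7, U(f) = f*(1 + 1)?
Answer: 2552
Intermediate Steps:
U(f) = 2*f (U(f) = f*2 = 2*f)
E(y) = 4*y**2 (E(y) = 2*((y + y)*y) = 2*((2*y)*y) = 2*(2*y**2) = 4*y**2)
b = -1 (b = -2 + (-3*2 + 7) = -2 + (-6 + 7) = -2 + 1 = -1)
b*(E(U(4))*(-10) + 8) = -((4*(2*4)**2)*(-10) + 8) = -((4*8**2)*(-10) + 8) = -((4*64)*(-10) + 8) = -(256*(-10) + 8) = -(-2560 + 8) = -1*(-2552) = 2552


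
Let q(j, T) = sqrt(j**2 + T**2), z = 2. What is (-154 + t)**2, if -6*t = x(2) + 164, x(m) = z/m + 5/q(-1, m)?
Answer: (1089 + sqrt(5))**2/36 ≈ 33078.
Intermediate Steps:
q(j, T) = sqrt(T**2 + j**2)
x(m) = 2/m + 5/sqrt(1 + m**2) (x(m) = 2/m + 5/(sqrt(m**2 + (-1)**2)) = 2/m + 5/(sqrt(m**2 + 1)) = 2/m + 5/(sqrt(1 + m**2)) = 2/m + 5/sqrt(1 + m**2))
t = -55/2 - sqrt(5)/6 (t = -((2/2 + 5/sqrt(1 + 2**2)) + 164)/6 = -((2*(1/2) + 5/sqrt(1 + 4)) + 164)/6 = -((1 + 5/sqrt(5)) + 164)/6 = -((1 + 5*(sqrt(5)/5)) + 164)/6 = -((1 + sqrt(5)) + 164)/6 = -(165 + sqrt(5))/6 = -55/2 - sqrt(5)/6 ≈ -27.873)
(-154 + t)**2 = (-154 + (-55/2 - sqrt(5)/6))**2 = (-363/2 - sqrt(5)/6)**2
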